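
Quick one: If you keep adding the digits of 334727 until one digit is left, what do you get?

8

3+3+4+7+2+7 = 26
2+6 = 8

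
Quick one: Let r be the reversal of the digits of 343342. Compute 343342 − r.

Reverse of 343342 is 243343.
343342 − 243343 = 99999

99999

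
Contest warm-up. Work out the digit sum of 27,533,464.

34

2+7+5+3+3+4+6+4 = 34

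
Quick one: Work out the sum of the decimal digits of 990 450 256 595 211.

9+9+0+4+5+0+2+5+6+5+9+5+2+1+1 = 63

63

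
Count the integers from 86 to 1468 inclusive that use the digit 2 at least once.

The integers in [86, 1468] that use the digit 2 at least once: 92, 102, 112, 120, 121, 122, …, 1452, 1462.
426 qualify.

426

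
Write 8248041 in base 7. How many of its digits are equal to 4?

1

8248041 in base 7 is 130051524.
The digit 4 appears 1 time.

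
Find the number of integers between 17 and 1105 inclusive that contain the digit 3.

289

The integers in [17, 1105] that contain the digit 3: 23, 30, 31, 32, 33, 34, …, 1093, 1103.
289 qualify.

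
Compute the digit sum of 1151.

8

1+1+5+1 = 8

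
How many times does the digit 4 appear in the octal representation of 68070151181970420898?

2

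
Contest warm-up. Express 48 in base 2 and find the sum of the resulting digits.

2

48 in base 2 is 110000.
Digit sum: 1+1+0+0+0+0 = 2.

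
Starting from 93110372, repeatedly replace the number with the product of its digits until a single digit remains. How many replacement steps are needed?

93110372 → 0 (1 step)

1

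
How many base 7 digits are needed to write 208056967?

10

208056967 in base 7 is 5104312036, which has 10 digits.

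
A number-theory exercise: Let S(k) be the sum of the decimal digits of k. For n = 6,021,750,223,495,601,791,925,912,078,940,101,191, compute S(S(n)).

First digit sum: 139.
1+3+9 = 13.

13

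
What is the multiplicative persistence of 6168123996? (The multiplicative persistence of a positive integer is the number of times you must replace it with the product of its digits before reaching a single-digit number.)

2

6168123996 → 839808 → 0 (2 steps)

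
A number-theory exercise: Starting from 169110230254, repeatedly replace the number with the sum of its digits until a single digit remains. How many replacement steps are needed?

2

169110230254 → 34 → 7 (2 steps)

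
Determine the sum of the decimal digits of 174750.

1+7+4+7+5+0 = 24

24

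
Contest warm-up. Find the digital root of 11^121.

2

The digital root of n equals n mod 9 (or 9 when 9 | n), so we need 11^121 mod 9.
11^121 ≡ 2 (mod 9), so the digital root is 2.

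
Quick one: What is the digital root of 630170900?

8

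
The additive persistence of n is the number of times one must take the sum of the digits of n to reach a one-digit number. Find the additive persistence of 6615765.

2

6615765 → 36 → 9 (2 steps)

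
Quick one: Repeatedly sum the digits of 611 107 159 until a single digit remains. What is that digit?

4

6+1+1+1+0+7+1+5+9 = 31
3+1 = 4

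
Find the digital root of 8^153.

8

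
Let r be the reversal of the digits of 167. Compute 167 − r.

-594

Reverse of 167 is 761.
167 − 761 = -594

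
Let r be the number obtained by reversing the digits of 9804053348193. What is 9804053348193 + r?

13722486852282

Reverse of 9804053348193 is 3918433504089.
9804053348193 + 3918433504089 = 13722486852282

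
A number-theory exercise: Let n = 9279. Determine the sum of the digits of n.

27

9+2+7+9 = 27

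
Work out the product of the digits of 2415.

40

2×4×1×5 = 40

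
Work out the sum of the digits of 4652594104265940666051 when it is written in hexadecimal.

111

4652594104265940666051 in base 16 is FC37B6B754702006C3.
Digit sum: 15+12+3+7+11+6+11+7+5+4+7+0+2+0+0+6+12+3 = 111.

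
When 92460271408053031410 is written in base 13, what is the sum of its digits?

102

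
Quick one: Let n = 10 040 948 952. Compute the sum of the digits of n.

1+0+0+4+0+9+4+8+9+5+2 = 42

42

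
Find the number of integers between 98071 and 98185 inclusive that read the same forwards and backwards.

1

The integers in [98071, 98185] that read the same forwards and backwards: 98089.
1 qualifies.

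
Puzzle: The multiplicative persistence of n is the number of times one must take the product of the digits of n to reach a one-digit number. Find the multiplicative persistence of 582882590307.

1

582882590307 → 0 (1 step)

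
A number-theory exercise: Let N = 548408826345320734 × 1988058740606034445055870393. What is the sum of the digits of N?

191

548408826345320734 × 1988058740606034445055870393 = 1090268960641311782069842806029264453119628462
Sum of its 46 digits: 191.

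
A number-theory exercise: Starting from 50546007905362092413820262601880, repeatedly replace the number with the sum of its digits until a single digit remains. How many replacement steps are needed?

50546007905362092413820262601880 → 114 → 6 (2 steps)

2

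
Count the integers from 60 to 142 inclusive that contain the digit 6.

The integers in [60, 142] that contain the digit 6: 60, 61, 62, 63, 64, 65, …, 126, 136.
17 qualify.

17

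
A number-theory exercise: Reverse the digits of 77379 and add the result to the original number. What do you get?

174756

Reverse of 77379 is 97377.
77379 + 97377 = 174756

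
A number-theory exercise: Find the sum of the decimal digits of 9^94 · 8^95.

9^94 · 8^95 = 31070243118112619093478411206943450388302746892707993268971473275474734789183795012523810425925108044012673186752154087152996892365417110035830334743524236059152571294917066752
Sum of its 176 digits: 738.

738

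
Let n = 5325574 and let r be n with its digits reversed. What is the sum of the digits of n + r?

Reversal of 5325574 is 4755235; 5325574 + 4755235 = 10080809.
Digit sum of 10080809: 1+0+0+8+0+8+0+9 = 26.

26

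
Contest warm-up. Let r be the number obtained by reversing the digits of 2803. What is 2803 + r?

Reverse of 2803 is 3082.
2803 + 3082 = 5885

5885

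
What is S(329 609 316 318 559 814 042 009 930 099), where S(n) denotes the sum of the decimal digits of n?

128

3+2+9+6+0+9+3+1+6+3+1+8+5+5+9+8+1+4+0+4+2+0+0+9+9+3+0+0+9+9 = 128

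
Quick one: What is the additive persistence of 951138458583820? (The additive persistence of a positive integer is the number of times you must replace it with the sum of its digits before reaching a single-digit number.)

2

951138458583820 → 70 → 7 (2 steps)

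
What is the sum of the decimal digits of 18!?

18! = 6402373705728000
Sum of its 16 digits: 54.

54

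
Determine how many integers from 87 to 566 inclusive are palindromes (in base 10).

The integers in [87, 566] that are palindromes (in base 10): 88, 99, 101, 111, 121, 131, …, 555, 565.
49 qualify.

49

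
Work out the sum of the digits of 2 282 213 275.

2+2+8+2+2+1+3+2+7+5 = 34

34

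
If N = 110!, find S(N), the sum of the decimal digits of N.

110! = 15882455415227429404253703127090772871724410234473563207581748318444567162948183030959960131517678520479243672638179990208521148623422266876757623911219200000000000000000000000000
Sum of its 179 digits: 657.

657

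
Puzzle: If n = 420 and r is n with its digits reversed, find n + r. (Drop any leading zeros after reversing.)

Reverse of 420 is 24.
420 + 24 = 444

444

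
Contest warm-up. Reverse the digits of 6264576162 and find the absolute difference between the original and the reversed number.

3647821536

Reverse of 6264576162 is 2616754626.
|6264576162 − 2616754626| = 3647821536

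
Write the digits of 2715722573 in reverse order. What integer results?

3752275172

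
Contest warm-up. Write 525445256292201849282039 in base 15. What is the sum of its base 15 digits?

151

525445256292201849282039 in base 15 is 18A80C5EEE254E32176C9.
Digit sum: 1+8+10+8+0+12+5+14+14+14+2+5+4+14+3+2+1+7+6+12+9 = 151.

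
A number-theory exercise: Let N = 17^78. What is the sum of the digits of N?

451

17^78 = 944095369389803355596663027856831577391953564506535612111468930930640435654631174564988159754209
Sum of its 96 digits: 451.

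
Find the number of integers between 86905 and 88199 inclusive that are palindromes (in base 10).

13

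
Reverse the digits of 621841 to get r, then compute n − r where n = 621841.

473715

Reverse of 621841 is 148126.
621841 − 148126 = 473715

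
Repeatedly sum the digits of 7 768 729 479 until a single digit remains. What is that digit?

3

7+7+6+8+7+2+9+4+7+9 = 66
6+6 = 12
1+2 = 3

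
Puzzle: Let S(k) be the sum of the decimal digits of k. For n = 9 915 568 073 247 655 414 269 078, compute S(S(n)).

6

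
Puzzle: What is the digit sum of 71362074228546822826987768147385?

158

7+1+3+6+2+0+7+4+2+2+8+5+4+6+8+2+2+8+2+6+9+8+7+7+6+8+1+4+7+3+8+5 = 158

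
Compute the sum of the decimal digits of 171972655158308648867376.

1+7+1+9+7+2+6+5+5+1+5+8+3+0+8+6+4+8+8+6+7+3+7+6 = 123

123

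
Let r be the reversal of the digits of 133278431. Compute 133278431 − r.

Reverse of 133278431 is 134872331.
133278431 − 134872331 = -1593900

-1593900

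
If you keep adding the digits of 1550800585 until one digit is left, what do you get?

1

1+5+5+0+8+0+0+5+8+5 = 37
3+7 = 10
1+0 = 1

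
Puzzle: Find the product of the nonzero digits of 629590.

4860

6×2×9×5×9 = 4860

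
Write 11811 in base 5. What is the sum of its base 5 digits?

11811 in base 5 is 334221.
Digit sum: 3+3+4+2+2+1 = 15.

15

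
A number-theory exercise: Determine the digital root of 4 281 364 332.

9

4+2+8+1+3+6+4+3+3+2 = 36
3+6 = 9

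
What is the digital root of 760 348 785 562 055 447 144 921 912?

7+6+0+3+4+8+7+8+5+5+6+2+0+5+5+4+4+7+1+4+4+9+2+1+9+1+2 = 119
1+1+9 = 11
1+1 = 2
(Equivalently, 760 348 785 562 055 447 144 921 912 mod 9 = 2.)

2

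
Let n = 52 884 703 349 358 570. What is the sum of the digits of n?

5+2+8+8+4+7+0+3+3+4+9+3+5+8+5+7+0 = 81

81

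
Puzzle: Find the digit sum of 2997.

27

2+9+9+7 = 27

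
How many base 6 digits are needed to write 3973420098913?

17

3973420098913 in base 6 is 12241210342300521, which has 17 digits.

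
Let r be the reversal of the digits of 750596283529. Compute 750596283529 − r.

-174786411528

Reverse of 750596283529 is 925382695057.
750596283529 − 925382695057 = -174786411528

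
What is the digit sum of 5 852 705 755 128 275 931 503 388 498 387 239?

5+8+5+2+7+0+5+7+5+5+1+2+8+2+7+5+9+3+1+5+0+3+3+8+8+4+9+8+3+8+7+2+3+9 = 167

167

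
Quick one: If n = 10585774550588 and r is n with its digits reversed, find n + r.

Reverse of 10585774550588 is 88505547758501.
10585774550588 + 88505547758501 = 99091322309089

99091322309089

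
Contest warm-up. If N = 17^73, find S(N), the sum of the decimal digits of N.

17^73 = 664922854477460304521274345132525020049169433616579424626190476175164425470051684475963537
Sum of its 90 digits: 377.

377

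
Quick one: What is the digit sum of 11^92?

11^92 = 642875736033641180657139984421248997668742784677928339864140154386931382122316064755913516349521
Sum of its 96 digits: 445.

445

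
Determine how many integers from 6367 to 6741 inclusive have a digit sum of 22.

32

The integers in [6367, 6741] that have a digit sum of 22: 6367, 6376, 6385, 6394, 6439, 6448, …, 6727, 6736.
32 qualify.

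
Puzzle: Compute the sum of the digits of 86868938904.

8+6+8+6+8+9+3+8+9+0+4 = 69

69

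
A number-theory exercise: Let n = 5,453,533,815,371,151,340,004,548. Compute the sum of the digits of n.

5+4+5+3+5+3+3+8+1+5+3+7+1+1+5+1+3+4+0+0+0+4+5+4+8 = 88

88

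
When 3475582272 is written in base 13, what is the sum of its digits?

3475582272 in base 13 is 43509A476.
Digit sum: 4+3+5+0+9+10+4+7+6 = 48.

48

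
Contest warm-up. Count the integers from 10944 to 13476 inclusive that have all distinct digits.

The integers in [10944, 13476] that have all distinct digits: 10945, 10946, 10947, 10948, 10952, 10953, …, 13475, 13476.
476 qualify.

476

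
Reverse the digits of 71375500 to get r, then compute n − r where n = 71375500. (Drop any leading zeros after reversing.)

Reverse of 71375500 is 557317.
71375500 − 557317 = 70818183

70818183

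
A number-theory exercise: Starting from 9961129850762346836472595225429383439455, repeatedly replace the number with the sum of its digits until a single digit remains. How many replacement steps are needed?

3

9961129850762346836472595225429383439455 → 195 → 15 → 6 (3 steps)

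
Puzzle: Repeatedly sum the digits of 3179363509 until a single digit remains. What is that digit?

1

3+1+7+9+3+6+3+5+0+9 = 46
4+6 = 10
1+0 = 1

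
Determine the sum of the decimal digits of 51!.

51! = 1551118753287382280224243016469303211063259720016986112000000000000
Sum of its 67 digits: 198.

198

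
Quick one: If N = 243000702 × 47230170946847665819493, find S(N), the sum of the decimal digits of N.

162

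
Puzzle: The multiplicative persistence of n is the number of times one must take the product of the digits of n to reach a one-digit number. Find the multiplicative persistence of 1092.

1092 → 0 (1 step)

1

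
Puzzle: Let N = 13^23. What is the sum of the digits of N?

106

13^23 = 41753905413413116367045797
Sum of its 26 digits: 106.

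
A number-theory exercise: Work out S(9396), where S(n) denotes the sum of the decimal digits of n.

9+3+9+6 = 27

27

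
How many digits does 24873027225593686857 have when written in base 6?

24873027225593686857 in base 6 is 5125501441414351031414413, which has 25 digits.

25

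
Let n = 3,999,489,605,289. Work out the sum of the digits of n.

3+9+9+9+4+8+9+6+0+5+2+8+9 = 81

81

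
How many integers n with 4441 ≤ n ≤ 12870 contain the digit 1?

The integers in [4441, 12870] that contain the digit 1: 4441, 4451, 4461, 4471, 4481, 4491, …, 12869, 12870.
4327 qualify.

4327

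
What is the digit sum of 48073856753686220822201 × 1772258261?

151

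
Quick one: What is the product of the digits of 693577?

6×9×3×5×7×7 = 39690

39690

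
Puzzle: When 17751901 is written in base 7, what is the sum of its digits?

17751901 in base 7 is 303613546.
Digit sum: 3+0+3+6+1+3+5+4+6 = 31.

31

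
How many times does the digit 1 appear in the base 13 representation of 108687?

108687 in base 13 is 3A617.
The digit 1 appears 1 time.

1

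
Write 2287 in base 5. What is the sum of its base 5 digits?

11

2287 in base 5 is 33122.
Digit sum: 3+3+1+2+2 = 11.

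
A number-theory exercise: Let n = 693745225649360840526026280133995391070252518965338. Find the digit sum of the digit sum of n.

First digit sum: 221.
2+2+1 = 5.

5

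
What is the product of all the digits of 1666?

1×6×6×6 = 216

216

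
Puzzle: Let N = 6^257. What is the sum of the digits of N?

6^257 = 96576474734373369072370583481463824389861480882017106519224762279585665975887308869885223855170402710968028380637180310216422706997265069476500027417859626609773894637628689035463675972032186271399936
Sum of its 200 digits: 954.

954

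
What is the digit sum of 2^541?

713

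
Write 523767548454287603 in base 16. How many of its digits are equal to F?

2

523767548454287603 in base 16 is 744CBCF6E7EB8F3.
The digit F appears 2 times.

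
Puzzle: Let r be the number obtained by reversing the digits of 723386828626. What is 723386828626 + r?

1350215511953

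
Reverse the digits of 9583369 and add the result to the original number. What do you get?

19217228

Reverse of 9583369 is 9633859.
9583369 + 9633859 = 19217228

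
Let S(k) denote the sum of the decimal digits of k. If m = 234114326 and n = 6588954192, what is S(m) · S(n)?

1482

S(234114326) = 2+3+4+1+1+4+3+2+6 = 26.
S(6588954192) = 6+5+8+8+9+5+4+1+9+2 = 57.
26 · 57 = 1482.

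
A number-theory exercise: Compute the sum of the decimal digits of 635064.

6+3+5+0+6+4 = 24

24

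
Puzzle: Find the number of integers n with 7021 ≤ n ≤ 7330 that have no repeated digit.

The integers in [7021, 7330] that have no repeated digit: 7021, 7023, 7024, 7025, 7026, 7028, …, 7328, 7329.
182 qualify.

182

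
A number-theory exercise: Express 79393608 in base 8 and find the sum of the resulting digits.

35

79393608 in base 8 is 456671510.
Digit sum: 4+5+6+6+7+1+5+1+0 = 35.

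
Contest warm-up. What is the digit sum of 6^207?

6^207 = 119483745853043702469501963232199443537166897419554352935246431440779773046402351262042978398494178788880592310479449080358069181569533541772011788739673835175936
Sum of its 162 digits: 756.

756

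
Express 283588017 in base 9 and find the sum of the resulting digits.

283588017 in base 9 is 652552556.
Digit sum: 6+5+2+5+5+2+5+5+6 = 41.

41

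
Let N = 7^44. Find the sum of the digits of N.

175

7^44 = 15286700631942576193765185769276826401
Sum of its 38 digits: 175.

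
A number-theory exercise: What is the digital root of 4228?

7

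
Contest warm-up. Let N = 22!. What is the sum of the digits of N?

22! = 1124000727777607680000
Sum of its 22 digits: 72.

72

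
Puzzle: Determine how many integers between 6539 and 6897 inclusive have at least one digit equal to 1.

The integers in [6539, 6897] that have at least one digit equal to 1: 6541, 6551, 6561, 6571, 6581, 6591, …, 6881, 6891.
63 qualify.

63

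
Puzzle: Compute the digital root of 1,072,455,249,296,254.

4

1+0+7+2+4+5+5+2+4+9+2+9+6+2+5+4 = 67
6+7 = 13
1+3 = 4
(Equivalently, 1,072,455,249,296,254 mod 9 = 4.)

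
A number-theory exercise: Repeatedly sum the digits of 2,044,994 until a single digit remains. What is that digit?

5

2+0+4+4+9+9+4 = 32
3+2 = 5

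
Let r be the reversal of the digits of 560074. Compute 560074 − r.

Reverse of 560074 is 470065.
560074 − 470065 = 90009

90009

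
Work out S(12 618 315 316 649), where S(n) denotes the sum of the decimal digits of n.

1+2+6+1+8+3+1+5+3+1+6+6+4+9 = 56

56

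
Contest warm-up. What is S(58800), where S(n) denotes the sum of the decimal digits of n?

5+8+8+0+0 = 21

21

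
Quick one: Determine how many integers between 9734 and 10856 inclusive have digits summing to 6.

21

The integers in [9734, 10856] that have digits summing to 6: 10005, 10014, 10023, 10032, 10041, 10050, …, 10410, 10500.
21 qualify.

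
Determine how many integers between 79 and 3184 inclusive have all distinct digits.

1776

The integers in [79, 3184] that have all distinct digits: 79, 80, 81, 82, 83, 84, …, 3182, 3184.
1776 qualify.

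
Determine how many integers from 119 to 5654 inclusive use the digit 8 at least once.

1453

The integers in [119, 5654] that use the digit 8 at least once: 128, 138, 148, 158, 168, 178, …, 5638, 5648.
1453 qualify.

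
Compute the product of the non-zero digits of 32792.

756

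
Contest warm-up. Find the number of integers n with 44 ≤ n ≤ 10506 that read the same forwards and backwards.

The integers in [44, 10506] that read the same forwards and backwards: 44, 55, 66, 77, 88, 99, …, 10401, 10501.
192 qualify.

192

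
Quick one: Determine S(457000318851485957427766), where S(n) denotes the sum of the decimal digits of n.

112

4+5+7+0+0+0+3+1+8+8+5+1+4+8+5+9+5+7+4+2+7+7+6+6 = 112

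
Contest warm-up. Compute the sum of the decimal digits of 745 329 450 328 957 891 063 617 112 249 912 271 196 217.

181

7+4+5+3+2+9+4+5+0+3+2+8+9+5+7+8+9+1+0+6+3+6+1+7+1+1+2+2+4+9+9+1+2+2+7+1+1+9+6+2+1+7 = 181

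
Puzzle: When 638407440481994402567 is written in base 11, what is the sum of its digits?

107

638407440481994402567 in base 11 is A490673587A762429017.
Digit sum: 10+4+9+0+6+7+3+5+8+7+10+7+6+2+4+2+9+0+1+7 = 107.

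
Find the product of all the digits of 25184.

2×5×1×8×4 = 320

320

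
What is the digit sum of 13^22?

121

13^22 = 3211838877954855105157369
Sum of its 25 digits: 121.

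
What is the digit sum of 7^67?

268

7^67 = 418377847259091645147530834859099334519176045887014771543
Sum of its 57 digits: 268.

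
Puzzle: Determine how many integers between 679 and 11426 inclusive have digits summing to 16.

693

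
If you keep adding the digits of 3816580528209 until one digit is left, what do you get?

3+8+1+6+5+8+0+5+2+8+2+0+9 = 57
5+7 = 12
1+2 = 3

3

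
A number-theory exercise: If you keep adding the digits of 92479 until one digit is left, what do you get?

9+2+4+7+9 = 31
3+1 = 4

4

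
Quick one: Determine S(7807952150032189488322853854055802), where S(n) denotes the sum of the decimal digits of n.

147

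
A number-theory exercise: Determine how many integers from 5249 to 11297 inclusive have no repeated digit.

The integers in [5249, 11297] that have no repeated digit: 5249, 5260, 5261, 5263, 5264, 5267, …, 10986, 10987.
2717 qualify.

2717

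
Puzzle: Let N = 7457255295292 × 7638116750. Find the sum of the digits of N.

7457255295292 × 7638116750 = 56959386579996021341000
Sum of its 23 digits: 107.

107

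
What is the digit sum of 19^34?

172

19^34 = 30034640110980377619945846078500632729311721
Sum of its 44 digits: 172.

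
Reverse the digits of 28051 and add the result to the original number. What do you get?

43133

Reverse of 28051 is 15082.
28051 + 15082 = 43133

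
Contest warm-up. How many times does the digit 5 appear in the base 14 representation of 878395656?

878395656 in base 14 is 8493506C.
The digit 5 appears 1 time.

1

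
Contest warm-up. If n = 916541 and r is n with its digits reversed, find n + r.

Reverse of 916541 is 145619.
916541 + 145619 = 1062160

1062160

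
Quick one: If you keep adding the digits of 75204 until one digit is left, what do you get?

9

7+5+2+0+4 = 18
1+8 = 9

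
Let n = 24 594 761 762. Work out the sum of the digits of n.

2+4+5+9+4+7+6+1+7+6+2 = 53

53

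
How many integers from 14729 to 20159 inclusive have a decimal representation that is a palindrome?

55

The integers in [14729, 20159] that have a decimal representation that is a palindrome: 14741, 14841, 14941, 15051, 15151, 15251, …, 20002, 20102.
55 qualify.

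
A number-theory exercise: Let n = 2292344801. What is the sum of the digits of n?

35

2+2+9+2+3+4+4+8+0+1 = 35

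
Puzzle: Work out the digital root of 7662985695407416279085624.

7+6+6+2+9+8+5+6+9+5+4+0+7+4+1+6+2+7+9+0+8+5+6+2+4 = 128
1+2+8 = 11
1+1 = 2

2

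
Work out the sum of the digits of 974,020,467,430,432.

9+7+4+0+2+0+4+6+7+4+3+0+4+3+2 = 55

55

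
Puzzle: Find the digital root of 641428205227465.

4

6+4+1+4+2+8+2+0+5+2+2+7+4+6+5 = 58
5+8 = 13
1+3 = 4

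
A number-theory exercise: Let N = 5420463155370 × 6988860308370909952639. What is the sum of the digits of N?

180

5420463155370 × 6988860308370909952639 = 37882859799552333786199731198521430
Sum of its 35 digits: 180.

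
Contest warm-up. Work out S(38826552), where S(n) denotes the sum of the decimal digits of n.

39

3+8+8+2+6+5+5+2 = 39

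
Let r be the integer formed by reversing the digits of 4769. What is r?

Reversing 4769 gives 9674.

9674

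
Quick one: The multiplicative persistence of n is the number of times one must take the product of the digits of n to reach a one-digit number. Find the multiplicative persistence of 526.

526 → 60 → 0 (2 steps)

2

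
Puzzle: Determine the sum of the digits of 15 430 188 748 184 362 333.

1+5+4+3+0+1+8+8+7+4+8+1+8+4+3+6+2+3+3+3 = 82

82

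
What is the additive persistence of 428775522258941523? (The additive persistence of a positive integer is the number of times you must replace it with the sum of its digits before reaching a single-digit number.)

2

428775522258941523 → 81 → 9 (2 steps)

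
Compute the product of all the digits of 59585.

5×9×5×8×5 = 9000

9000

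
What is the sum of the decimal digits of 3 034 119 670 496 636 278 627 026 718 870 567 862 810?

3+0+3+4+1+1+9+6+7+0+4+9+6+6+3+6+2+7+8+6+2+7+0+2+6+7+1+8+8+7+0+5+6+7+8+6+2+8+1+0 = 182

182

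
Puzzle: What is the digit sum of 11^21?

71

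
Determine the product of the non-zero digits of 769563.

34020

7×6×9×5×6×3 = 34020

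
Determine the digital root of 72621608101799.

7+2+6+2+1+6+0+8+1+0+1+7+9+9 = 59
5+9 = 14
1+4 = 5

5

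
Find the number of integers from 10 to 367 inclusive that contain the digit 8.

The integers in [10, 367] that contain the digit 8: 18, 28, 38, 48, 58, 68, …, 348, 358.
62 qualify.

62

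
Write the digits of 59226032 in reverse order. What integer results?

Reversing 59226032 gives 23062295.

23062295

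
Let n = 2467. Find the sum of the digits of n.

19

2+4+6+7 = 19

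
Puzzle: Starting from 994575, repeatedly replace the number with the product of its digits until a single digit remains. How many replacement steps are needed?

2

994575 → 56700 → 0 (2 steps)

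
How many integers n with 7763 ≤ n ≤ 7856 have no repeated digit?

The integers in [7763, 7856] that have no repeated digit: 7801, 7802, 7803, 7804, 7805, 7806, …, 7854, 7856.
41 qualify.

41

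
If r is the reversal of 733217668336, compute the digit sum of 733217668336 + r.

Reversal of 733217668336 is 633866712337; 733217668336 + 633866712337 = 1367084380673.
Digit sum of 1367084380673: 1+3+6+7+0+8+4+3+8+0+6+7+3 = 56.

56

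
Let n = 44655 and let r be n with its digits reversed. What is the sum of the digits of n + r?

Reversal of 44655 is 55644; 44655 + 55644 = 100299.
Digit sum of 100299: 1+0+0+2+9+9 = 21.

21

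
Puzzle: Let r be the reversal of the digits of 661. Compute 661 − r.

Reverse of 661 is 166.
661 − 166 = 495

495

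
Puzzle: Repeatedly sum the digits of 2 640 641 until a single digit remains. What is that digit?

5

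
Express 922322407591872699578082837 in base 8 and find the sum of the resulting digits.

130

922322407591872699578082837 in base 8 is 575355273633636666623165463025.
Digit sum: 5+7+5+3+5+5+2+7+3+6+3+3+6+3+6+6+6+6+6+2+3+1+6+5+4+6+3+0+2+5 = 130.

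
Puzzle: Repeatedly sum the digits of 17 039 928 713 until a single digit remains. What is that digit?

5

1+7+0+3+9+9+2+8+7+1+3 = 50
5+0 = 5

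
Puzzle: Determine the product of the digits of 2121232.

48

2×1×2×1×2×3×2 = 48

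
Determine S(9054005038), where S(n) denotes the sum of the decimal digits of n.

34

9+0+5+4+0+0+5+0+3+8 = 34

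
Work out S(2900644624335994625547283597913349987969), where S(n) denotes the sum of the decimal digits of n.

210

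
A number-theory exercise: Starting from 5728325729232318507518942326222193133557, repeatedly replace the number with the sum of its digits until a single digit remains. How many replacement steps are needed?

5728325729232318507518942326222193133557 → 164 → 11 → 2 (3 steps)

3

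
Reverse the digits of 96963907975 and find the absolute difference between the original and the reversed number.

38992971006

Reverse of 96963907975 is 57970936969.
|96963907975 − 57970936969| = 38992971006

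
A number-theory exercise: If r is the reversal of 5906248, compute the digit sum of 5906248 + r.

Reversal of 5906248 is 8426095; 5906248 + 8426095 = 14332343.
Digit sum of 14332343: 1+4+3+3+2+3+4+3 = 23.

23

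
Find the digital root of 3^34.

The digital root of n equals n mod 9 (or 9 when 9 | n), so we need 3^34 mod 9.
3^34 ≡ 0 (mod 9), so the digital root is 9.

9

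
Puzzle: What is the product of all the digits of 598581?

14400

5×9×8×5×8×1 = 14400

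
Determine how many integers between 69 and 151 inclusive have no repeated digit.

The integers in [69, 151] that have no repeated digit: 69, 70, 71, 72, 73, 74, …, 149, 150.
61 qualify.

61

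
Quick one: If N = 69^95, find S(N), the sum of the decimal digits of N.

819

69^95 = 4905277938704097114022147791748011777440746102556685092071946077254957599201412687910746160871988189221039113662039159969799559278580443628484274870076750398199807277707323149
Sum of its 175 digits: 819.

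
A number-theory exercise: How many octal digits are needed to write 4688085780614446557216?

24

4688085780614446557216 in base 8 is 774221023656640374724040, which has 24 digits.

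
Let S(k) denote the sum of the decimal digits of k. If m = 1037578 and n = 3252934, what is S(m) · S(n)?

868

S(1037578) = 1+0+3+7+5+7+8 = 31.
S(3252934) = 3+2+5+2+9+3+4 = 28.
31 · 28 = 868.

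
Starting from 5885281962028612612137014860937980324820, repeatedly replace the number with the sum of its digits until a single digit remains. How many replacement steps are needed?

5885281962028612612137014860937980324820 → 167 → 14 → 5 (3 steps)

3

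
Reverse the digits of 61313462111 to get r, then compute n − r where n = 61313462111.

50187030795

Reverse of 61313462111 is 11126431316.
61313462111 − 11126431316 = 50187030795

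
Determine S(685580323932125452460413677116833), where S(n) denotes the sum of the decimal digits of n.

6+8+5+5+8+0+3+2+3+9+3+2+1+2+5+4+5+2+4+6+0+4+1+3+6+7+7+1+1+6+8+3+3 = 133

133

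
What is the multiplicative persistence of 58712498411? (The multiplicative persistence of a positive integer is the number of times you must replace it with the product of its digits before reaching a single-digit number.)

58712498411 → 645120 → 0 (2 steps)

2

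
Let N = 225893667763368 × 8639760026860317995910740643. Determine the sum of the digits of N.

180

225893667763368 × 8639760026860317995910740643 = 1951667081062812061066675436435598144165624
Sum of its 43 digits: 180.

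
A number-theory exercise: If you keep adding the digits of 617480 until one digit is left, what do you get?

6+1+7+4+8+0 = 26
2+6 = 8

8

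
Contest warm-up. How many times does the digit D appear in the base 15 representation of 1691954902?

1691954902 in base 15 is 9D814E87.
The digit D appears 1 time.

1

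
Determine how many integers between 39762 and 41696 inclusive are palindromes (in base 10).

20

The integers in [39762, 41696] that are palindromes (in base 10): 39793, 39893, 39993, 40004, 40104, 40204, …, 41514, 41614.
20 qualify.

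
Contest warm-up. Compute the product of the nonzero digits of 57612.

420

5×7×6×1×2 = 420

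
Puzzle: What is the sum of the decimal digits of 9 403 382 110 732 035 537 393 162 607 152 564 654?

9+4+0+3+3+8+2+1+1+0+7+3+2+0+3+5+5+3+7+3+9+3+1+6+2+6+0+7+1+5+2+5+6+4+6+5+4 = 141

141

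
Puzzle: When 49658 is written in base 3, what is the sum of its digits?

10

49658 in base 3 is 2112010012.
Digit sum: 2+1+1+2+0+1+0+0+1+2 = 10.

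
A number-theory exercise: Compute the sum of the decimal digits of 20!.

54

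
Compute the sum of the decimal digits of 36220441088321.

44

3+6+2+2+0+4+4+1+0+8+8+3+2+1 = 44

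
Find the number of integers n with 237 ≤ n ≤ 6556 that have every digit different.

3390

The integers in [237, 6556] that have every digit different: 237, 238, 239, 240, 241, 243, …, 6548, 6549.
3390 qualify.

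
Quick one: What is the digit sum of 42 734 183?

32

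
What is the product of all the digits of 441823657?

4×4×1×8×2×3×6×5×7 = 161280

161280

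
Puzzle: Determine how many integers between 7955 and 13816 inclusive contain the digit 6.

1604

The integers in [7955, 13816] that contain the digit 6: 7956, 7960, 7961, 7962, 7963, 7964, …, 13806, 13816.
1604 qualify.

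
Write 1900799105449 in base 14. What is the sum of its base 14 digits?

88

1900799105449 in base 14 is 67DDBA0438D.
Digit sum: 6+7+13+13+11+10+0+4+3+8+13 = 88.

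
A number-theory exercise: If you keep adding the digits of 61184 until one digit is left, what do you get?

6+1+1+8+4 = 20
2+0 = 2

2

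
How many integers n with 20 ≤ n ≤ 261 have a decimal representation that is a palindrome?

The integers in [20, 261] that have a decimal representation that is a palindrome: 22, 33, 44, 55, 66, 77, …, 242, 252.
24 qualify.

24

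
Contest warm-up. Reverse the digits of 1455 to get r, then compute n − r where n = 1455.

-4086

Reverse of 1455 is 5541.
1455 − 5541 = -4086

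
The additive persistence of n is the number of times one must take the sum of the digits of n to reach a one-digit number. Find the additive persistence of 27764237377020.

27764237377020 → 57 → 12 → 3 (3 steps)

3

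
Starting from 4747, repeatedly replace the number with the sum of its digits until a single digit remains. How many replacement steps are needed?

2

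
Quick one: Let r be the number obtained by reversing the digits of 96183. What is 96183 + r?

134352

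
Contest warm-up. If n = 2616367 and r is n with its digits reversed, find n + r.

10252529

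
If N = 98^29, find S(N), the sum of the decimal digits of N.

251

98^29 = 5566166524310583483204741867534321063837072240999806271488
Sum of its 58 digits: 251.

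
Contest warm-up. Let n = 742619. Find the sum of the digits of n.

7+4+2+6+1+9 = 29

29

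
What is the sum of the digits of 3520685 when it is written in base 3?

3520685 in base 3 is 20121212110202.
Digit sum: 2+0+1+2+1+2+1+2+1+1+0+2+0+2 = 17.

17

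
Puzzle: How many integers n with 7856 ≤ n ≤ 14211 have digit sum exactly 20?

388

The integers in [7856, 14211] that have digit sum exactly 20: 7904, 7913, 7922, 7931, 7940, 8039, …, 14186, 14195.
388 qualify.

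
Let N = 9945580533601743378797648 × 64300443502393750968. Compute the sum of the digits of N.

225

9945580533601743378797648 × 64300443502393750968 = 639505239199365994659508392896372460576123264
Sum of its 45 digits: 225.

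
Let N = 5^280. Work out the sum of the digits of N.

5^280 = 5147557589468028918138952173471688968608379581234622827186407727103586079575077925903503598852329389191000040737479724643823563424844710048230292664204880460909752315501464181579649448394775390625
Sum of its 196 digits: 904.

904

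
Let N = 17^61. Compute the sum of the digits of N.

17^61 = 1141258970201721810128501051901303399553000691993639838764066592228085041617
Sum of its 76 digits: 296.

296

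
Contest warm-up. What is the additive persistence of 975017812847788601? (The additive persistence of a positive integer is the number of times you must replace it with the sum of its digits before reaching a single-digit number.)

975017812847788601 → 89 → 17 → 8 (3 steps)

3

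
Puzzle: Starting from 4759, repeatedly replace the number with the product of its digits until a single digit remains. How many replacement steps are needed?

4759 → 1260 → 0 (2 steps)

2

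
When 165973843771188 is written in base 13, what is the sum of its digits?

60

165973843771188 in base 13 is 717C36011074B.
Digit sum: 7+1+7+12+3+6+0+1+1+0+7+4+11 = 60.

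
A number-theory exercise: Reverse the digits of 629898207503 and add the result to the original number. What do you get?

935601106429

Reverse of 629898207503 is 305702898926.
629898207503 + 305702898926 = 935601106429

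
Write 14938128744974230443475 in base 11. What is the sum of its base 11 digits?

105

14938128744974230443475 in base 11 is 202283228808A145888493.
Digit sum: 2+0+2+2+8+3+2+2+8+8+0+8+10+1+4+5+8+8+8+4+9+3 = 105.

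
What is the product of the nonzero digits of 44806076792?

4064256

4×4×8×6×7×6×7×9×2 = 4064256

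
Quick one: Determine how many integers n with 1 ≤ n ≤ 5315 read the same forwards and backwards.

The integers in [1, 5315] that read the same forwards and backwards: 1, 2, 3, 4, 5, 6, …, 5115, 5225.
151 qualify.

151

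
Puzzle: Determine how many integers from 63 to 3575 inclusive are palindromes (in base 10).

120

The integers in [63, 3575] that are palindromes (in base 10): 66, 77, 88, 99, 101, 111, …, 3443, 3553.
120 qualify.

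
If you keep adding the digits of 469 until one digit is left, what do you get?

4+6+9 = 19
1+9 = 10
1+0 = 1

1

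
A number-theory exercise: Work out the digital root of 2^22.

7

The digital root of n equals n mod 9 (or 9 when 9 | n), so we need 2^22 mod 9.
2^22 ≡ 7 (mod 9), so the digital root is 7.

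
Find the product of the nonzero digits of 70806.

7×8×6 = 336

336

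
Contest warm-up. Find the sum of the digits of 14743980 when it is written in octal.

14743980 in base 8 is 70174654.
Digit sum: 7+0+1+7+4+6+5+4 = 34.

34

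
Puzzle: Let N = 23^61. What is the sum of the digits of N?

23^61 = 116251347890871361278564061113207303341454579698200248077134264441710043082362528823
Sum of its 84 digits: 320.

320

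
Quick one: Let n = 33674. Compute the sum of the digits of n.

3+3+6+7+4 = 23

23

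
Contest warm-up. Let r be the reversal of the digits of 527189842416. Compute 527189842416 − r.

Reverse of 527189842416 is 614248981725.
527189842416 − 614248981725 = -87059139309

-87059139309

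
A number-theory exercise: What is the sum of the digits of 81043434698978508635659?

8+1+0+4+3+4+3+4+6+9+8+9+7+8+5+0+8+6+3+5+6+5+9 = 121

121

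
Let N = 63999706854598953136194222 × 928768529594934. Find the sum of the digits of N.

63999706854598953136194222 × 928768529594934 = 59440913629852688187077017810368011271348
Sum of its 41 digits: 180.

180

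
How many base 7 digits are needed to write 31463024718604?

16

31463024718604 in base 7 is 6425062040330443, which has 16 digits.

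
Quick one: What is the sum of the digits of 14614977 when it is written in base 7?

14614977 in base 7 is 235140156.
Digit sum: 2+3+5+1+4+0+1+5+6 = 27.

27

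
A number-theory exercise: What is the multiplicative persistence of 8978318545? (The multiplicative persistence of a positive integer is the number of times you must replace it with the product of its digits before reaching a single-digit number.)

2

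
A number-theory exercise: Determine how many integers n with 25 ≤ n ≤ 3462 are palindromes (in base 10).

The integers in [25, 3462] that are palindromes (in base 10): 33, 44, 55, 66, 77, 88, …, 3333, 3443.
122 qualify.

122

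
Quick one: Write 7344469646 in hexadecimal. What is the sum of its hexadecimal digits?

71

7344469646 in base 16 is 1B5C3B68E.
Digit sum: 1+11+5+12+3+11+6+8+14 = 71.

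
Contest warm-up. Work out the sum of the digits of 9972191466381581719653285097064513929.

181

9+9+7+2+1+9+1+4+6+6+3+8+1+5+8+1+7+1+9+6+5+3+2+8+5+0+9+7+0+6+4+5+1+3+9+2+9 = 181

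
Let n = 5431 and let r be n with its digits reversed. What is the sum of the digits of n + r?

26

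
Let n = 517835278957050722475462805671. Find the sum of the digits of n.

138

5+1+7+8+3+5+2+7+8+9+5+7+0+5+0+7+2+2+4+7+5+4+6+2+8+0+5+6+7+1 = 138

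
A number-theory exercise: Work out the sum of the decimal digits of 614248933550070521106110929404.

102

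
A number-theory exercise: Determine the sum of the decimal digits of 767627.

35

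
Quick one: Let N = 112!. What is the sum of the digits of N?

765

112! = 197450685722107402353682037275992488341277868034975337796656295094902858969771811440894224355027779366597957338237853638272334919686385621811850780464277094400000000000000000000000000
Sum of its 183 digits: 765.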